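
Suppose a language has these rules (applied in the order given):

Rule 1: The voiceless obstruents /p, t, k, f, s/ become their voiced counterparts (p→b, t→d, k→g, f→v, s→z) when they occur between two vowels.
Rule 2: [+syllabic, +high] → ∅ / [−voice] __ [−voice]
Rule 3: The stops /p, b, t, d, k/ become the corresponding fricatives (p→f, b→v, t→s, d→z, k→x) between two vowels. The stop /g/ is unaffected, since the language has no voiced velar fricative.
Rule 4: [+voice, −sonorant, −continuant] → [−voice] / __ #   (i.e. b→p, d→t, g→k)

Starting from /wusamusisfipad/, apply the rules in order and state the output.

Rule 1 (intervocalic voicing): /s/ is a voiceless obstruent between vowels /u/ and /a/, so it voices to [z]. /s/ is a voiceless obstruent between vowels /u/ and /i/, so it voices to [z]. /p/ is a voiceless obstruent between vowels /i/ and /a/, so it voices to [b]. /wusamusisfipad/ → wuzamuzisfibad.
Rule 2 (high vowel syncope): no segment meets the environment; /wuzamuzisfibad/ is unchanged.
Rule 3 (intervocalic spirantization): /b/ is a stop between vowels /i/ and /a/, so it spirantizes to the fricative [v]. /wuzamuzisfibad/ → wuzamuzisfivad.
Rule 4 (final devoicing): /d/ is a voiced stop in word-final position, so it devoices to [t]. /wuzamuzisfivad/ → wuzamuzisfivat.

wuzamuzisfivat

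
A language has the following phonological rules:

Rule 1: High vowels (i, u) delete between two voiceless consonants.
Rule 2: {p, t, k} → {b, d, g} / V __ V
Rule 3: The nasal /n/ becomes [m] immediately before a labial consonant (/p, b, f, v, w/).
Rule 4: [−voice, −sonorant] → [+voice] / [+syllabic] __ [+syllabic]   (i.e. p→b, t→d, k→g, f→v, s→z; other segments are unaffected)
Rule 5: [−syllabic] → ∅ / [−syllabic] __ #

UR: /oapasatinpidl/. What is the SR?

oabazadimpid

Rule 1 (high vowel syncope): no segment meets the environment; /oapasatinpidl/ is unchanged.
Rule 2 (intervocalic voicing): /p/ is a voiceless stop between vowels /a/ and /a/, so it voices to [b]. /t/ is a voiceless stop between vowels /a/ and /i/, so it voices to [d]. /oapasatinpidl/ → oabasadinpidl.
Rule 3 (nasal place assimilation): /n/ precedes the labial consonant /p/, so it assimilates in place to [m]. /oabasadinpidl/ → oabasadimpidl.
Rule 4 (intervocalic voicing): /s/ is a voiceless obstruent between vowels /a/ and /a/, so it voices to [z]. /oabasadimpidl/ → oabazadimpidl.
Rule 5 (final cluster simplification): /l/ is the second consonant of a word-final cluster /dl/, so it deletes. /oabazadimpidl/ → oabazadimpid.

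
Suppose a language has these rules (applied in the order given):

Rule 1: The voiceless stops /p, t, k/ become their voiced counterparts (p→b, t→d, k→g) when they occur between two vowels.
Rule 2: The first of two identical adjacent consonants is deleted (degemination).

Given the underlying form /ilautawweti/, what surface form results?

Rule 1 (intervocalic voicing): /t/ is a voiceless stop between vowels /u/ and /a/, so it voices to [d]. /t/ is a voiceless stop between vowels /e/ and /i/, so it voices to [d]. /ilautawweti/ → ilaudawwedi.
Rule 2 (degemination): /ww/ is a geminate; the first /w/ deletes. /ilaudawwedi/ → ilaudawedi.

ilaudawedi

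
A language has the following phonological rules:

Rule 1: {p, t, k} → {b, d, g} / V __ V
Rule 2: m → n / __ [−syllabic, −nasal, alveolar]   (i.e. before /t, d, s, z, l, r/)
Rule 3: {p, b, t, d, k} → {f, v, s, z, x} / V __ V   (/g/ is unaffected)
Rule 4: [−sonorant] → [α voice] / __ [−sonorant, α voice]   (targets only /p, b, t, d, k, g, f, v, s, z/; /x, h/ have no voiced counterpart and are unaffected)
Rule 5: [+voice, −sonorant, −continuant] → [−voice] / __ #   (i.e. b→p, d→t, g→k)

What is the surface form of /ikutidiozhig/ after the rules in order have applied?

Rule 1 (intervocalic voicing): /k/ is a voiceless stop between vowels /i/ and /u/, so it voices to [g]. /t/ is a voiceless stop between vowels /u/ and /i/, so it voices to [d]. /ikutidiozhig/ → igudidiozhig.
Rule 2 (nasal place assimilation): no segment meets the environment; /igudidiozhig/ is unchanged.
Rule 3 (intervocalic spirantization): /d/ is a stop between vowels /u/ and /i/, so it spirantizes to the fricative [z]. /d/ is a stop between vowels /i/ and /i/, so it spirantizes to the fricative [z]. /igudidiozhig/ → iguziziozhig.
Rule 4 (regressive voicing assimilation): /z/ precedes the voiceless obstruent /h/, so it devoices to [s] by assimilation. /iguziziozhig/ → iguzizioshig.
Rule 5 (final devoicing): /g/ is a voiced stop in word-final position, so it devoices to [k]. /iguzizioshig/ → iguzizioshik.

iguzizioshik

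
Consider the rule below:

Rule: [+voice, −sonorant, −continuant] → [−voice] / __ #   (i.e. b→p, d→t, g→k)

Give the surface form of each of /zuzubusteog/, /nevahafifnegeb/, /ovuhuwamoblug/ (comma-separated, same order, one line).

/zuzubusteog/: /g/ is a voiced stop in word-final position, so it devoices to [k]. → [zuzubusteok].
/nevahafifnegeb/: /b/ is a voiced stop in word-final position, so it devoices to [p]. → [nevahafifnegep].
/ovuhuwamoblug/: /g/ is a voiced stop in word-final position, so it devoices to [k]. → [ovuhuwamobluk].

zuzubusteok, nevahafifnegep, ovuhuwamobluk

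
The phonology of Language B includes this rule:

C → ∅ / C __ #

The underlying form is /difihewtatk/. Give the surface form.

/k/ is the second consonant of a word-final cluster /tk/, so it deletes.
Surface form: [difihewtat].

difihewtat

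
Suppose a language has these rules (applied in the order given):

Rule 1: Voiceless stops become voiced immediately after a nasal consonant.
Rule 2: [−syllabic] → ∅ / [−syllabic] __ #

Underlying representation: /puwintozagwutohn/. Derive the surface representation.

Rule 1 (post-nasal voicing): /t/ is a voiceless stop immediately after the nasal /n/, so it voices to [d]. /puwintozagwutohn/ → puwindozagwutohn.
Rule 2 (final cluster simplification): /n/ is the second consonant of a word-final cluster /hn/, so it deletes. /puwindozagwutohn/ → puwindozagwutoh.

puwindozagwutoh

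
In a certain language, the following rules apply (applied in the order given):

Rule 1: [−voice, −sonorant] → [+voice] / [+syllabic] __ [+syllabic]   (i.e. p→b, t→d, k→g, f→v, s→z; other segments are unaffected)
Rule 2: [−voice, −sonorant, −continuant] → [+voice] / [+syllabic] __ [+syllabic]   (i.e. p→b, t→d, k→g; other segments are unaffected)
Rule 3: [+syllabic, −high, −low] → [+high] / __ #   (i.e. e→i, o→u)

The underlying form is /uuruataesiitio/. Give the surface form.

uuruadaeziidiu

Rule 1 (intervocalic voicing): /t/ is a voiceless obstruent between vowels /a/ and /a/, so it voices to [d]. /s/ is a voiceless obstruent between vowels /e/ and /i/, so it voices to [z]. /t/ is a voiceless obstruent between vowels /i/ and /i/, so it voices to [d]. /uuruataesiitio/ → uuruadaeziidio.
Rule 2 (intervocalic voicing): no segment meets the environment; /uuruadaeziidio/ is unchanged.
Rule 3 (final vowel raising): /o/ is a mid vowel in word-final position, so it raises to [u]. /uuruadaeziidio/ → uuruadaeziidiu.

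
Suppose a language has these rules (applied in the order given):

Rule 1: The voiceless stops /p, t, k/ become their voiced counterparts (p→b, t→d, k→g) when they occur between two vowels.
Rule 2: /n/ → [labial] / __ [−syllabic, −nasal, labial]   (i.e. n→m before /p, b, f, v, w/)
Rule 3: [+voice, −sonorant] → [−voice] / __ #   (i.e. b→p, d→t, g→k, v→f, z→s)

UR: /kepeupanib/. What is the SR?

Rule 1 (intervocalic voicing): /p/ is a voiceless stop between vowels /e/ and /e/, so it voices to [b]. /p/ is a voiceless stop between vowels /u/ and /a/, so it voices to [b]. /kepeupanib/ → kebeubanib.
Rule 2 (nasal place assimilation): no segment meets the environment; /kebeubanib/ is unchanged.
Rule 3 (final devoicing): /b/ is a voiced obstruent in word-final position, so it devoices to [p]. /kebeubanib/ → kebeubanip.

kebeubanip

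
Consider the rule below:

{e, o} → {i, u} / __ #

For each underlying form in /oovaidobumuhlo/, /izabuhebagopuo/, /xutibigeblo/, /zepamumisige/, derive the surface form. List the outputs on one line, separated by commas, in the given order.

oovaidobumuhlu, izabuhebagopuu, xutibigeblu, zepamumisigi

/oovaidobumuhlo/: /o/ is a mid vowel in word-final position, so it raises to [u]. → [oovaidobumuhlu].
/izabuhebagopuo/: /o/ is a mid vowel in word-final position, so it raises to [u]. → [izabuhebagopuu].
/xutibigeblo/: /o/ is a mid vowel in word-final position, so it raises to [u]. → [xutibigeblu].
/zepamumisige/: /e/ is a mid vowel in word-final position, so it raises to [i]. → [zepamumisigi].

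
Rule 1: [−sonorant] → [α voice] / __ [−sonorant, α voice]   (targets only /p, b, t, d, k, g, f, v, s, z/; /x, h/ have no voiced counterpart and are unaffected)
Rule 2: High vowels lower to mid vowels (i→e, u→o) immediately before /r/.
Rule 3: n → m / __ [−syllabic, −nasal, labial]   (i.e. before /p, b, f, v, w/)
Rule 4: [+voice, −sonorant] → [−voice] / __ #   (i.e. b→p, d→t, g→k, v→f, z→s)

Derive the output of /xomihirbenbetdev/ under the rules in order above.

Rule 1 (regressive voicing assimilation): /t/ precedes the voiced obstruent /d/, so it voices to [d] by assimilation. /xomihirbenbetdev/ → xomihirbenbeddev.
Rule 2 (pre-rhotic lowering): /i/ is a high vowel immediately before /r/, so it lowers to [e]. /xomihirbenbeddev/ → xomiherbenbeddev.
Rule 3 (nasal place assimilation): /n/ precedes the labial consonant /b/, so it assimilates in place to [m]. /xomiherbenbeddev/ → xomiherbembeddev.
Rule 4 (final devoicing): /v/ is a voiced obstruent in word-final position, so it devoices to [f]. /xomiherbembeddev/ → xomiherbembeddef.

xomiherbembeddef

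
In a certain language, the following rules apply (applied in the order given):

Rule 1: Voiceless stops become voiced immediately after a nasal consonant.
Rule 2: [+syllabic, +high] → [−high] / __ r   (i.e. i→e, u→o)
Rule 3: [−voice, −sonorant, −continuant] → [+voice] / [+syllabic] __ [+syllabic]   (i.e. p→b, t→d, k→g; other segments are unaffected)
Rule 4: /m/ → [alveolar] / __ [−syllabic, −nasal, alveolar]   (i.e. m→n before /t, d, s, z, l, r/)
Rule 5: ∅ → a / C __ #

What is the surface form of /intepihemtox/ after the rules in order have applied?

Rule 1 (post-nasal voicing): /t/ is a voiceless stop immediately after the nasal /n/, so it voices to [d]. /t/ is a voiceless stop immediately after the nasal /m/, so it voices to [d]. /intepihemtox/ → indepihemdox.
Rule 2 (pre-rhotic lowering): no segment meets the environment; /indepihemdox/ is unchanged.
Rule 3 (intervocalic voicing): /p/ is a voiceless stop between vowels /e/ and /i/, so it voices to [b]. /indepihemdox/ → indebihemdox.
Rule 4 (nasal place assimilation): /m/ precedes the alveolar consonant /d/, so it assimilates in place to [n]. /indebihemdox/ → indebihendox.
Rule 5 (final a-epenthesis): the form ends in the consonant /x/, so [a] is inserted word-finally. /indebihendox/ → indebihendoxa.

indebihendoxa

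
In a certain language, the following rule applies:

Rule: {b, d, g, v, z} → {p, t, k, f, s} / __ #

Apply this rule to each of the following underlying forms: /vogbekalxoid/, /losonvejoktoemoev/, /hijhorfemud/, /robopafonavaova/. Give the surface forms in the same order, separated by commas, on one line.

/vogbekalxoid/: /d/ is a voiced obstruent in word-final position, so it devoices to [t]. → [vogbekalxoit].
/losonvejoktoemoev/: /v/ is a voiced obstruent in word-final position, so it devoices to [f]. → [losonvejoktoemoef].
/hijhorfemud/: /d/ is a voiced obstruent in word-final position, so it devoices to [t]. → [hijhorfemut].
/robopafonavaova/: the rule's environment is not met; surfaces unchanged as [robopafonavaova].

vogbekalxoit, losonvejoktoemoef, hijhorfemut, robopafonavaova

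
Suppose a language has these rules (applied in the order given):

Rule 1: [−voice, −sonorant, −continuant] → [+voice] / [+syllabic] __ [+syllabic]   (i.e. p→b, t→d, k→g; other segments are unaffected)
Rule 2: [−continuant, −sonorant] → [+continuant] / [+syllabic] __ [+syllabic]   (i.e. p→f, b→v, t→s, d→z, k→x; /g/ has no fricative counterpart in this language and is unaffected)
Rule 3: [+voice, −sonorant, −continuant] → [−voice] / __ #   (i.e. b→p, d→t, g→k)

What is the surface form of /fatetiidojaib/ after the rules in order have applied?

fazeziizojaip

Rule 1 (intervocalic voicing): /t/ is a voiceless stop between vowels /a/ and /e/, so it voices to [d]. /t/ is a voiceless stop between vowels /e/ and /i/, so it voices to [d]. /fatetiidojaib/ → fadediidojaib.
Rule 2 (intervocalic spirantization): /d/ is a stop between vowels /a/ and /e/, so it spirantizes to the fricative [z]. /d/ is a stop between vowels /e/ and /i/, so it spirantizes to the fricative [z]. /d/ is a stop between vowels /i/ and /o/, so it spirantizes to the fricative [z]. /fadediidojaib/ → fazeziizojaib.
Rule 3 (final devoicing): /b/ is a voiced stop in word-final position, so it devoices to [p]. /fazeziizojaib/ → fazeziizojaip.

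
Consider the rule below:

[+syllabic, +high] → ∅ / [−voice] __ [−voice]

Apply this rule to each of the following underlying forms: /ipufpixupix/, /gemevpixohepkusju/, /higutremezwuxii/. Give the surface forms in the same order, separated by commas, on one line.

/ipufpixupix/: /u/ is a high vowel flanked by voiceless consonants /p/ and /f/, so it deletes. /i/ is a high vowel flanked by voiceless consonants /p/ and /x/, so it deletes. /u/ is a high vowel flanked by voiceless consonants /x/ and /p/, so it deletes. /i/ is a high vowel flanked by voiceless consonants /p/ and /x/, so it deletes. → [ipfpxpx].
/gemevpixohepkusju/: /i/ is a high vowel flanked by voiceless consonants /p/ and /x/, so it deletes. /u/ is a high vowel flanked by voiceless consonants /k/ and /s/, so it deletes. → [gemevpxohepksju].
/higutremezwuxii/: the rule's environment is not met; surfaces unchanged as [higutremezwuxii].

ipfpxpx, gemevpxohepksju, higutremezwuxii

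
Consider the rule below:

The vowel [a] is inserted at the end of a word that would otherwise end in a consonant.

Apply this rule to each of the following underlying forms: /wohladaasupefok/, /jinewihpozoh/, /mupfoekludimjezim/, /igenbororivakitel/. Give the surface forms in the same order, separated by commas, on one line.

wohladaasupefoka, jinewihpozoha, mupfoekludimjezima, igenbororivakitela

/wohladaasupefok/: the form ends in the consonant /k/, so [a] is inserted word-finally. → [wohladaasupefoka].
/jinewihpozoh/: the form ends in the consonant /h/, so [a] is inserted word-finally. → [jinewihpozoha].
/mupfoekludimjezim/: the form ends in the consonant /m/, so [a] is inserted word-finally. → [mupfoekludimjezima].
/igenbororivakitel/: the form ends in the consonant /l/, so [a] is inserted word-finally. → [igenbororivakitela].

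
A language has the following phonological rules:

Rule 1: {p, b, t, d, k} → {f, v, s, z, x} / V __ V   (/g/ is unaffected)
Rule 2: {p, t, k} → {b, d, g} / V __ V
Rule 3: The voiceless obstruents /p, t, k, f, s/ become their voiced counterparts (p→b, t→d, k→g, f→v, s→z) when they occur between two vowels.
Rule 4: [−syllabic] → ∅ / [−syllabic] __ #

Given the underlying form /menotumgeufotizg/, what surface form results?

Rule 1 (intervocalic spirantization): /t/ is a stop between vowels /o/ and /u/, so it spirantizes to the fricative [s]. /t/ is a stop between vowels /o/ and /i/, so it spirantizes to the fricative [s]. /menotumgeufotizg/ → menosumgeufosizg.
Rule 2 (intervocalic voicing): no segment meets the environment; /menosumgeufosizg/ is unchanged.
Rule 3 (intervocalic voicing): /s/ is a voiceless obstruent between vowels /o/ and /u/, so it voices to [z]. /f/ is a voiceless obstruent between vowels /u/ and /o/, so it voices to [v]. /s/ is a voiceless obstruent between vowels /o/ and /i/, so it voices to [z]. /menosumgeufosizg/ → menozumgeuvozizg.
Rule 4 (final cluster simplification): /g/ is the second consonant of a word-final cluster /zg/, so it deletes. /menozumgeuvozizg/ → menozumgeuvoziz.

menozumgeuvoziz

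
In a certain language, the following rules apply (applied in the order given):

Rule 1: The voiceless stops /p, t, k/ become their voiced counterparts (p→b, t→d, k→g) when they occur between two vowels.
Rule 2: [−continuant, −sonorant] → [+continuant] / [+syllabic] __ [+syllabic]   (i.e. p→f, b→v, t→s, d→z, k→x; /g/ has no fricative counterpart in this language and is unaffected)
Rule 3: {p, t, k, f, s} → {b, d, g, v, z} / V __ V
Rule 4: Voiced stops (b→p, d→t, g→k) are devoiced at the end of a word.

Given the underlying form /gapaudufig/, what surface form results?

gavauzuvik

Rule 1 (intervocalic voicing): /p/ is a voiceless stop between vowels /a/ and /a/, so it voices to [b]. /gapaudufig/ → gabaudufig.
Rule 2 (intervocalic spirantization): /b/ is a stop between vowels /a/ and /a/, so it spirantizes to the fricative [v]. /d/ is a stop between vowels /u/ and /u/, so it spirantizes to the fricative [z]. /gabaudufig/ → gavauzufig.
Rule 3 (intervocalic voicing): /f/ is a voiceless obstruent between vowels /u/ and /i/, so it voices to [v]. /gavauzufig/ → gavauzuvig.
Rule 4 (final devoicing): /g/ is a voiced stop in word-final position, so it devoices to [k]. /gavauzuvig/ → gavauzuvik.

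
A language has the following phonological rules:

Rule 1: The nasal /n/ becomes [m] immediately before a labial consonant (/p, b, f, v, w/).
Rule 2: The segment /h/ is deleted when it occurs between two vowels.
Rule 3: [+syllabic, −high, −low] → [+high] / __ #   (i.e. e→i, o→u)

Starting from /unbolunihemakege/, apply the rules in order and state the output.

Rule 1 (nasal place assimilation): /n/ precedes the labial consonant /b/, so it assimilates in place to [m]. /unbolunihemakege/ → umbolunihemakege.
Rule 2 (intervocalic h-deletion): /h/ occurs between vowels /i/ and /e/, so it deletes. /umbolunihemakege/ → umboluniemakege.
Rule 3 (final vowel raising): /e/ is a mid vowel in word-final position, so it raises to [i]. /umboluniemakege/ → umboluniemakegi.

umboluniemakegi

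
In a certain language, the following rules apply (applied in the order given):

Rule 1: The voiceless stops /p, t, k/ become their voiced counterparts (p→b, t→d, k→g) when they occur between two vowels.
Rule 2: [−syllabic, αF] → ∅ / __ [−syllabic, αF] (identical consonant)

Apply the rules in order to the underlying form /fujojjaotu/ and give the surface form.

Rule 1 (intervocalic voicing): /t/ is a voiceless stop between vowels /o/ and /u/, so it voices to [d]. /fujojjaotu/ → fujojjaodu.
Rule 2 (degemination): /jj/ is a geminate; the first /j/ deletes. /fujojjaodu/ → fujojaodu.

fujojaodu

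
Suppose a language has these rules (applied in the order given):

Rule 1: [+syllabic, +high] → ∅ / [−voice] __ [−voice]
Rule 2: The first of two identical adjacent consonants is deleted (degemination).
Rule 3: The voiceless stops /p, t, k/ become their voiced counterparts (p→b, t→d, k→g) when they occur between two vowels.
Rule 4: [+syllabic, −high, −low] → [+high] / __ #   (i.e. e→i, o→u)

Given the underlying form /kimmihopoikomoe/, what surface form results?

Rule 1 (high vowel syncope): no segment meets the environment; /kimmihopoikomoe/ is unchanged.
Rule 2 (degemination): /mm/ is a geminate; the first /m/ deletes. /kimmihopoikomoe/ → kimihopoikomoe.
Rule 3 (intervocalic voicing): /p/ is a voiceless stop between vowels /o/ and /o/, so it voices to [b]. /k/ is a voiceless stop between vowels /i/ and /o/, so it voices to [g]. /kimihopoikomoe/ → kimihoboigomoe.
Rule 4 (final vowel raising): /e/ is a mid vowel in word-final position, so it raises to [i]. /kimihoboigomoe/ → kimihoboigomoi.

kimihoboigomoi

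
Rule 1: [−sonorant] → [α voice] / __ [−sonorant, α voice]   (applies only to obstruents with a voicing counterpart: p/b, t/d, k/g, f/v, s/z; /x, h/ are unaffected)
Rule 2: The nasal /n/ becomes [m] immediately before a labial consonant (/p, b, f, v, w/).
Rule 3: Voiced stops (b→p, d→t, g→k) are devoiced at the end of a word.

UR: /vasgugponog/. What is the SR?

vazgukponok

Rule 1 (regressive voicing assimilation): /s/ precedes the voiced obstruent /g/, so it voices to [z] by assimilation. /g/ precedes the voiceless obstruent /p/, so it devoices to [k] by assimilation. /vasgugponog/ → vazgukponog.
Rule 2 (nasal place assimilation): no segment meets the environment; /vazgukponog/ is unchanged.
Rule 3 (final devoicing): /g/ is a voiced stop in word-final position, so it devoices to [k]. /vazgukponog/ → vazgukponok.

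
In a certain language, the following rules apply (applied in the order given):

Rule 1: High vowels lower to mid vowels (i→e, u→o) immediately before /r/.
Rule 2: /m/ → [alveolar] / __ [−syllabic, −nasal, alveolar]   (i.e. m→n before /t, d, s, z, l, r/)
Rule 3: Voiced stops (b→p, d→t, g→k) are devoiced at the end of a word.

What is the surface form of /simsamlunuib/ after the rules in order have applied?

sinsanlunuip

Rule 1 (pre-rhotic lowering): no segment meets the environment; /simsamlunuib/ is unchanged.
Rule 2 (nasal place assimilation): /m/ precedes the alveolar consonant /s/, so it assimilates in place to [n]. /m/ precedes the alveolar consonant /l/, so it assimilates in place to [n]. /simsamlunuib/ → sinsanlunuib.
Rule 3 (final devoicing): /b/ is a voiced stop in word-final position, so it devoices to [p]. /sinsanlunuib/ → sinsanlunuip.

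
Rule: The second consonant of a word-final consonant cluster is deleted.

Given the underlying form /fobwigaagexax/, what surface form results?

fobwigaagexax

No segment of /fobwigaagexax/ meets the structural description of the rule, so the form surfaces unchanged.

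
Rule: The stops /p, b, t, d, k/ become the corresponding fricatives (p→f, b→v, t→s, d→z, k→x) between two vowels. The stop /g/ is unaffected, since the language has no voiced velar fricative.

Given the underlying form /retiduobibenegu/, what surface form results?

/t/ is a stop between vowels /e/ and /i/, so it spirantizes to the fricative [s].
/d/ is a stop between vowels /i/ and /u/, so it spirantizes to the fricative [z].
/b/ is a stop between vowels /o/ and /i/, so it spirantizes to the fricative [v].
/b/ is a stop between vowels /i/ and /e/, so it spirantizes to the fricative [v].
Surface form: [resizuovivenegu].

resizuovivenegu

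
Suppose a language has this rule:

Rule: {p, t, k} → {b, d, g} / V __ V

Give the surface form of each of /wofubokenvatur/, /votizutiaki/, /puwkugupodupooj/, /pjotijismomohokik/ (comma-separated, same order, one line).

/wofubokenvatur/: /k/ is a voiceless stop between vowels /o/ and /e/, so it voices to [g]. /t/ is a voiceless stop between vowels /a/ and /u/, so it voices to [d]. → [wofubogenvadur].
/votizutiaki/: /t/ is a voiceless stop between vowels /o/ and /i/, so it voices to [d]. /t/ is a voiceless stop between vowels /u/ and /i/, so it voices to [d]. /k/ is a voiceless stop between vowels /a/ and /i/, so it voices to [g]. → [vodizudiagi].
/puwkugupodupooj/: /p/ is a voiceless stop between vowels /u/ and /o/, so it voices to [b]. /p/ is a voiceless stop between vowels /u/ and /o/, so it voices to [b]. → [puwkugubodubooj].
/pjotijismomohokik/: /t/ is a voiceless stop between vowels /o/ and /i/, so it voices to [d]. /k/ is a voiceless stop between vowels /o/ and /i/, so it voices to [g]. → [pjodijismomohogik].

wofubogenvadur, vodizudiagi, puwkugubodubooj, pjodijismomohogik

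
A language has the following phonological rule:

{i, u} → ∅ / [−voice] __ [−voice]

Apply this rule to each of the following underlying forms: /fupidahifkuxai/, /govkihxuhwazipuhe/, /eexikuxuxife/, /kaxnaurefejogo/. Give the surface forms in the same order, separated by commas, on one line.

fpidahfkxai, govkhxhwaziphe, eexkxxfe, kaxnaurefejogo

/fupidahifkuxai/: /u/ is a high vowel flanked by voiceless consonants /f/ and /p/, so it deletes. /i/ is a high vowel flanked by voiceless consonants /h/ and /f/, so it deletes. /u/ is a high vowel flanked by voiceless consonants /k/ and /x/, so it deletes. → [fpidahfkxai].
/govkihxuhwazipuhe/: /i/ is a high vowel flanked by voiceless consonants /k/ and /h/, so it deletes. /u/ is a high vowel flanked by voiceless consonants /x/ and /h/, so it deletes. /u/ is a high vowel flanked by voiceless consonants /p/ and /h/, so it deletes. → [govkhxhwaziphe].
/eexikuxuxife/: /i/ is a high vowel flanked by voiceless consonants /x/ and /k/, so it deletes. /u/ is a high vowel flanked by voiceless consonants /k/ and /x/, so it deletes. /u/ is a high vowel flanked by voiceless consonants /x/ and /x/, so it deletes. /i/ is a high vowel flanked by voiceless consonants /x/ and /f/, so it deletes. → [eexkxxfe].
/kaxnaurefejogo/: the rule's environment is not met; surfaces unchanged as [kaxnaurefejogo].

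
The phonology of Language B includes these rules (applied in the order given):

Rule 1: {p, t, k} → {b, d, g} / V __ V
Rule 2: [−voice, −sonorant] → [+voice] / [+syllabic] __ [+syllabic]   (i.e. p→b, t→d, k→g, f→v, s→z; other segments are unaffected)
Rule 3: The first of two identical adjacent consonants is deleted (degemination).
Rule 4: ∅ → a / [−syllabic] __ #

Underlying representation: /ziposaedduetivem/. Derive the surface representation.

zibozaeduedivema

Rule 1 (intervocalic voicing): /p/ is a voiceless stop between vowels /i/ and /o/, so it voices to [b]. /t/ is a voiceless stop between vowels /e/ and /i/, so it voices to [d]. /ziposaedduetivem/ → zibosaedduedivem.
Rule 2 (intervocalic voicing): /s/ is a voiceless obstruent between vowels /o/ and /a/, so it voices to [z]. /zibosaedduedivem/ → zibozaedduedivem.
Rule 3 (degemination): /dd/ is a geminate; the first /d/ deletes. /zibozaedduedivem/ → zibozaeduedivem.
Rule 4 (final a-epenthesis): the form ends in the consonant /m/, so [a] is inserted word-finally. /zibozaeduedivem/ → zibozaeduedivema.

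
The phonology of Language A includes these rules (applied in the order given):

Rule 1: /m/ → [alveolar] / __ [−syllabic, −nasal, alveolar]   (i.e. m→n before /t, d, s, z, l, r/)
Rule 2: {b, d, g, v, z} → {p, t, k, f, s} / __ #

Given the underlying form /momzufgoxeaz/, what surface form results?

Rule 1 (nasal place assimilation): /m/ precedes the alveolar consonant /z/, so it assimilates in place to [n]. /momzufgoxeaz/ → monzufgoxeaz.
Rule 2 (final devoicing): /z/ is a voiced obstruent in word-final position, so it devoices to [s]. /monzufgoxeaz/ → monzufgoxeas.

monzufgoxeas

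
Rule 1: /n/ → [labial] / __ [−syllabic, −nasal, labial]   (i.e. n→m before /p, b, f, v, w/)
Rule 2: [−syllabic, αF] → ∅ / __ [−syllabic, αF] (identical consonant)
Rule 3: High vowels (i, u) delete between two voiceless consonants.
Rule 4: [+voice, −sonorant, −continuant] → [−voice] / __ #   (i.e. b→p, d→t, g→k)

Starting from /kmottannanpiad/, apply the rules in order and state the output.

kmotanampiat

Rule 1 (nasal place assimilation): /n/ precedes the labial consonant /p/, so it assimilates in place to [m]. /kmottannanpiad/ → kmottannampiad.
Rule 2 (degemination): /tt/ is a geminate; the first /t/ deletes. /nn/ is a geminate; the first /n/ deletes. /kmottannampiad/ → kmotanampiad.
Rule 3 (high vowel syncope): no segment meets the environment; /kmotanampiad/ is unchanged.
Rule 4 (final devoicing): /d/ is a voiced stop in word-final position, so it devoices to [t]. /kmotanampiad/ → kmotanampiat.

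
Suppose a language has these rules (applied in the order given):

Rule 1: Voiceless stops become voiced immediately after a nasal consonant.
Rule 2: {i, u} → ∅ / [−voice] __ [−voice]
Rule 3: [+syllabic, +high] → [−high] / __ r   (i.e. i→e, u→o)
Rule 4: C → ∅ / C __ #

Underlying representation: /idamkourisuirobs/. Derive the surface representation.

idamgoorisuerob

Rule 1 (post-nasal voicing): /k/ is a voiceless stop immediately after the nasal /m/, so it voices to [g]. /idamkourisuirobs/ → idamgourisuirobs.
Rule 2 (high vowel syncope): no segment meets the environment; /idamgourisuirobs/ is unchanged.
Rule 3 (pre-rhotic lowering): /u/ is a high vowel immediately before /r/, so it lowers to [o]. /i/ is a high vowel immediately before /r/, so it lowers to [e]. /idamgourisuirobs/ → idamgoorisuerobs.
Rule 4 (final cluster simplification): /s/ is the second consonant of a word-final cluster /bs/, so it deletes. /idamgoorisuerobs/ → idamgoorisuerob.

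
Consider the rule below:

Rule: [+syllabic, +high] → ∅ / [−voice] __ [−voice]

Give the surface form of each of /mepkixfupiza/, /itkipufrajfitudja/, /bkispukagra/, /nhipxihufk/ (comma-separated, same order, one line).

mepkxfpiza, itkpfrajftudja, bkspkagra, nhpxhfk

/mepkixfupiza/: /i/ is a high vowel flanked by voiceless consonants /k/ and /x/, so it deletes. /u/ is a high vowel flanked by voiceless consonants /f/ and /p/, so it deletes. → [mepkxfpiza].
/itkipufrajfitudja/: /i/ is a high vowel flanked by voiceless consonants /k/ and /p/, so it deletes. /u/ is a high vowel flanked by voiceless consonants /p/ and /f/, so it deletes. /i/ is a high vowel flanked by voiceless consonants /f/ and /t/, so it deletes. → [itkpfrajftudja].
/bkispukagra/: /i/ is a high vowel flanked by voiceless consonants /k/ and /s/, so it deletes. /u/ is a high vowel flanked by voiceless consonants /p/ and /k/, so it deletes. → [bkspkagra].
/nhipxihufk/: /i/ is a high vowel flanked by voiceless consonants /h/ and /p/, so it deletes. /i/ is a high vowel flanked by voiceless consonants /x/ and /h/, so it deletes. /u/ is a high vowel flanked by voiceless consonants /h/ and /f/, so it deletes. → [nhpxhfk].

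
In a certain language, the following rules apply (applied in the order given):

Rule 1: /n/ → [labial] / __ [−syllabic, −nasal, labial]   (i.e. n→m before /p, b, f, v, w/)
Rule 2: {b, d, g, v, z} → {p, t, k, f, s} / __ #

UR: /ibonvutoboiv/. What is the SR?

ibomvutoboif

Rule 1 (nasal place assimilation): /n/ precedes the labial consonant /v/, so it assimilates in place to [m]. /ibonvutoboiv/ → ibomvutoboiv.
Rule 2 (final devoicing): /v/ is a voiced obstruent in word-final position, so it devoices to [f]. /ibomvutoboiv/ → ibomvutoboif.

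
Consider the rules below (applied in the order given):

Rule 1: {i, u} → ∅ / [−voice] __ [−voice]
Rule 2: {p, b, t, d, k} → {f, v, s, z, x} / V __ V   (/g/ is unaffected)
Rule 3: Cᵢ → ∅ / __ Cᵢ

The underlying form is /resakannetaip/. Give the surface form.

resaxanesaip

Rule 1 (high vowel syncope): no segment meets the environment; /resakannetaip/ is unchanged.
Rule 2 (intervocalic spirantization): /k/ is a stop between vowels /a/ and /a/, so it spirantizes to the fricative [x]. /t/ is a stop between vowels /e/ and /a/, so it spirantizes to the fricative [s]. /resakannetaip/ → resaxannesaip.
Rule 3 (degemination): /nn/ is a geminate; the first /n/ deletes. /resaxannesaip/ → resaxanesaip.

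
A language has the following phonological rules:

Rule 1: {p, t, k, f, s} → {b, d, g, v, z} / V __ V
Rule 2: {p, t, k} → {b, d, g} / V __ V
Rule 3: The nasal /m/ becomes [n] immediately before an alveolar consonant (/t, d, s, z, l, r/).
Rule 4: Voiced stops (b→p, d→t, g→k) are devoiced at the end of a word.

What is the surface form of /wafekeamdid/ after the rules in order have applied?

Rule 1 (intervocalic voicing): /f/ is a voiceless obstruent between vowels /a/ and /e/, so it voices to [v]. /k/ is a voiceless obstruent between vowels /e/ and /e/, so it voices to [g]. /wafekeamdid/ → wavegeamdid.
Rule 2 (intervocalic voicing): no segment meets the environment; /wavegeamdid/ is unchanged.
Rule 3 (nasal place assimilation): /m/ precedes the alveolar consonant /d/, so it assimilates in place to [n]. /wavegeamdid/ → wavegeandid.
Rule 4 (final devoicing): /d/ is a voiced stop in word-final position, so it devoices to [t]. /wavegeandid/ → wavegeandit.

wavegeandit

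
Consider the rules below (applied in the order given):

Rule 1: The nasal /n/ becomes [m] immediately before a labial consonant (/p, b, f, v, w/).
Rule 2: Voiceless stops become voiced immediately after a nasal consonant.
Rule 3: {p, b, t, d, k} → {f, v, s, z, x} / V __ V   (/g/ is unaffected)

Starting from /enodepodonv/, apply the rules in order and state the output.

enozefozomv

Rule 1 (nasal place assimilation): /n/ precedes the labial consonant /v/, so it assimilates in place to [m]. /enodepodonv/ → enodepodomv.
Rule 2 (post-nasal voicing): no segment meets the environment; /enodepodomv/ is unchanged.
Rule 3 (intervocalic spirantization): /d/ is a stop between vowels /o/ and /e/, so it spirantizes to the fricative [z]. /p/ is a stop between vowels /e/ and /o/, so it spirantizes to the fricative [f]. /d/ is a stop between vowels /o/ and /o/, so it spirantizes to the fricative [z]. /enodepodomv/ → enozefozomv.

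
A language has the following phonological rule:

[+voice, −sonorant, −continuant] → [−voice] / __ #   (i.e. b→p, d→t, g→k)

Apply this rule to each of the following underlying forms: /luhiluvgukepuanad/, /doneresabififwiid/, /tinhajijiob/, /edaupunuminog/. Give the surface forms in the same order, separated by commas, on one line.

/luhiluvgukepuanad/: /d/ is a voiced stop in word-final position, so it devoices to [t]. → [luhiluvgukepuanat].
/doneresabififwiid/: /d/ is a voiced stop in word-final position, so it devoices to [t]. → [doneresabififwiit].
/tinhajijiob/: /b/ is a voiced stop in word-final position, so it devoices to [p]. → [tinhajijiop].
/edaupunuminog/: /g/ is a voiced stop in word-final position, so it devoices to [k]. → [edaupunuminok].

luhiluvgukepuanat, doneresabififwiit, tinhajijiop, edaupunuminok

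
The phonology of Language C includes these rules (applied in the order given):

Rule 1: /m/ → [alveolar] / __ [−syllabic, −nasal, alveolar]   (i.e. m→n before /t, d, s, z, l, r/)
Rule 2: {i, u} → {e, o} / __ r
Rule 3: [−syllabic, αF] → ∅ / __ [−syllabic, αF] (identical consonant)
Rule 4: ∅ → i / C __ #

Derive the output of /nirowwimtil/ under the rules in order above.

Rule 1 (nasal place assimilation): /m/ precedes the alveolar consonant /t/, so it assimilates in place to [n]. /nirowwimtil/ → nirowwintil.
Rule 2 (pre-rhotic lowering): /i/ is a high vowel immediately before /r/, so it lowers to [e]. /nirowwintil/ → nerowwintil.
Rule 3 (degemination): /ww/ is a geminate; the first /w/ deletes. /nerowwintil/ → nerowintil.
Rule 4 (final i-epenthesis): the form ends in the consonant /l/, so [i] is inserted word-finally. /nerowintil/ → nerowintili.

nerowintili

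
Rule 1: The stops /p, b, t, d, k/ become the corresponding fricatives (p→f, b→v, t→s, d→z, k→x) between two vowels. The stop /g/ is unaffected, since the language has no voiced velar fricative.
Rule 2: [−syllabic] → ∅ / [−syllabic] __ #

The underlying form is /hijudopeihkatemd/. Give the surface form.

hijuzofeihkasem

Rule 1 (intervocalic spirantization): /d/ is a stop between vowels /u/ and /o/, so it spirantizes to the fricative [z]. /p/ is a stop between vowels /o/ and /e/, so it spirantizes to the fricative [f]. /t/ is a stop between vowels /a/ and /e/, so it spirantizes to the fricative [s]. /hijudopeihkatemd/ → hijuzofeihkasemd.
Rule 2 (final cluster simplification): /d/ is the second consonant of a word-final cluster /md/, so it deletes. /hijuzofeihkasemd/ → hijuzofeihkasem.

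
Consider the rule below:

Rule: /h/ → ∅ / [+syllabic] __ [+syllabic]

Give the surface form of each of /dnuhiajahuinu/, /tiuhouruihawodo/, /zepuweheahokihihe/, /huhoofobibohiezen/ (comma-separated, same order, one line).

/dnuhiajahuinu/: /h/ occurs between vowels /u/ and /i/, so it deletes. /h/ occurs between vowels /a/ and /u/, so it deletes. → [dnuiajauinu].
/tiuhouruihawodo/: /h/ occurs between vowels /u/ and /o/, so it deletes. /h/ occurs between vowels /i/ and /a/, so it deletes. → [tiuouruiawodo].
/zepuweheahokihihe/: /h/ occurs between vowels /e/ and /e/, so it deletes. /h/ occurs between vowels /a/ and /o/, so it deletes. /h/ occurs between vowels /i/ and /i/, so it deletes. /h/ occurs between vowels /i/ and /e/, so it deletes. → [zepuweeaokiie].
/huhoofobibohiezen/: /h/ occurs between vowels /u/ and /o/, so it deletes. /h/ occurs between vowels /o/ and /i/, so it deletes. → [huoofobiboiezen].

dnuiajauinu, tiuouruiawodo, zepuweeaokiie, huoofobiboiezen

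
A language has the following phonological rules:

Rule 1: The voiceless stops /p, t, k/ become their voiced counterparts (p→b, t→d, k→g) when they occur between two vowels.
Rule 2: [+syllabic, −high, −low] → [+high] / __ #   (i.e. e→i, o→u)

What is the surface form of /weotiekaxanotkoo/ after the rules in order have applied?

Rule 1 (intervocalic voicing): /t/ is a voiceless stop between vowels /o/ and /i/, so it voices to [d]. /k/ is a voiceless stop between vowels /e/ and /a/, so it voices to [g]. /weotiekaxanotkoo/ → weodiegaxanotkoo.
Rule 2 (final vowel raising): /o/ is a mid vowel in word-final position, so it raises to [u]. /weodiegaxanotkoo/ → weodiegaxanotkou.

weodiegaxanotkou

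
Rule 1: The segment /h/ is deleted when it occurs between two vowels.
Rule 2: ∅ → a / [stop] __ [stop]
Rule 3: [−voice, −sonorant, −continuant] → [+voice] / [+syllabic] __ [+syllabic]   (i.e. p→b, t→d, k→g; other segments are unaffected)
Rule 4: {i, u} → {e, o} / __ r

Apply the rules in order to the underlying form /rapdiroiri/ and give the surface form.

rabaderoeri

Rule 1 (intervocalic h-deletion): no segment meets the environment; /rapdiroiri/ is unchanged.
Rule 2 (stop-cluster a-epenthesis): /p/ and /d/ form a stop–stop cluster, so [a] is inserted between them. /rapdiroiri/ → rapadiroiri.
Rule 3 (intervocalic voicing): /p/ is a voiceless stop between vowels /a/ and /a/, so it voices to [b]. /rapadiroiri/ → rabadiroiri.
Rule 4 (pre-rhotic lowering): /i/ is a high vowel immediately before /r/, so it lowers to [e]. /i/ is a high vowel immediately before /r/, so it lowers to [e]. /rabadiroiri/ → rabaderoeri.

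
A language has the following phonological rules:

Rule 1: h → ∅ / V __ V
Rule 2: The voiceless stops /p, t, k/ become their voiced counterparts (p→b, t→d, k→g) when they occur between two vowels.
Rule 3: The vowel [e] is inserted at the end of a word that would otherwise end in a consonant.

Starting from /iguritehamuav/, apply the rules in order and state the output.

igurideamuave

Rule 1 (intervocalic h-deletion): /h/ occurs between vowels /e/ and /a/, so it deletes. /iguritehamuav/ → iguriteamuav.
Rule 2 (intervocalic voicing): /t/ is a voiceless stop between vowels /i/ and /e/, so it voices to [d]. /iguriteamuav/ → igurideamuav.
Rule 3 (final e-epenthesis): the form ends in the consonant /v/, so [e] is inserted word-finally. /igurideamuav/ → igurideamuave.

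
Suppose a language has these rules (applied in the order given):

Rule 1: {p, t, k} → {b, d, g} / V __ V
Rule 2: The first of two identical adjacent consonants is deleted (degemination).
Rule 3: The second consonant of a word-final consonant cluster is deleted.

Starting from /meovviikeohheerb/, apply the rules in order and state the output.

Rule 1 (intervocalic voicing): /k/ is a voiceless stop between vowels /i/ and /e/, so it voices to [g]. /meovviikeohheerb/ → meovviigeohheerb.
Rule 2 (degemination): /vv/ is a geminate; the first /v/ deletes. /hh/ is a geminate; the first /h/ deletes. /meovviigeohheerb/ → meoviigeoheerb.
Rule 3 (final cluster simplification): /b/ is the second consonant of a word-final cluster /rb/, so it deletes. /meoviigeoheerb/ → meoviigeoheer.

meoviigeoheer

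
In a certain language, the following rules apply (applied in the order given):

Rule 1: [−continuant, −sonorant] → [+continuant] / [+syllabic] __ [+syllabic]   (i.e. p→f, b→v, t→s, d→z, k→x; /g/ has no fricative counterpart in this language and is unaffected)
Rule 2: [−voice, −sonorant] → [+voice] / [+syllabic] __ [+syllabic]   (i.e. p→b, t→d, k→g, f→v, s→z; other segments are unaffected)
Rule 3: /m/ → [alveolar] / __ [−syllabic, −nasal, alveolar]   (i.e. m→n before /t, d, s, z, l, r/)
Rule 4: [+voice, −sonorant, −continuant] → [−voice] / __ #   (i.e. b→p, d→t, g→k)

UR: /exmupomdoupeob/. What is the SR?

Rule 1 (intervocalic spirantization): /p/ is a stop between vowels /u/ and /o/, so it spirantizes to the fricative [f]. /p/ is a stop between vowels /u/ and /e/, so it spirantizes to the fricative [f]. /exmupomdoupeob/ → exmufomdoufeob.
Rule 2 (intervocalic voicing): /f/ is a voiceless obstruent between vowels /u/ and /o/, so it voices to [v]. /f/ is a voiceless obstruent between vowels /u/ and /e/, so it voices to [v]. /exmufomdoufeob/ → exmuvomdouveob.
Rule 3 (nasal place assimilation): /m/ precedes the alveolar consonant /d/, so it assimilates in place to [n]. /exmuvomdouveob/ → exmuvondouveob.
Rule 4 (final devoicing): /b/ is a voiced stop in word-final position, so it devoices to [p]. /exmuvondouveob/ → exmuvondouveop.

exmuvondouveop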